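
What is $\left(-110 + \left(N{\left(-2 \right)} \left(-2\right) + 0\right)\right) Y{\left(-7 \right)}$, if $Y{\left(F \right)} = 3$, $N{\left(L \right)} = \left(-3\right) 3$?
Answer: $-276$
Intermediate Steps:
$N{\left(L \right)} = -9$
$\left(-110 + \left(N{\left(-2 \right)} \left(-2\right) + 0\right)\right) Y{\left(-7 \right)} = \left(-110 + \left(\left(-9\right) \left(-2\right) + 0\right)\right) 3 = \left(-110 + \left(18 + 0\right)\right) 3 = \left(-110 + 18\right) 3 = \left(-92\right) 3 = -276$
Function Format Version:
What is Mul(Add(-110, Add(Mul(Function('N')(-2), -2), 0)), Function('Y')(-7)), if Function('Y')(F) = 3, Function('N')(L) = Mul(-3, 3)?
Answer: -276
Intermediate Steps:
Function('N')(L) = -9
Mul(Add(-110, Add(Mul(Function('N')(-2), -2), 0)), Function('Y')(-7)) = Mul(Add(-110, Add(Mul(-9, -2), 0)), 3) = Mul(Add(-110, Add(18, 0)), 3) = Mul(Add(-110, 18), 3) = Mul(-92, 3) = -276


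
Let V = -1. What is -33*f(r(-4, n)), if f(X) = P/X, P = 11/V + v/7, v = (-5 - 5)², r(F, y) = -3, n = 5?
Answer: 253/7 ≈ 36.143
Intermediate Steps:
v = 100 (v = (-10)² = 100)
P = 23/7 (P = 11/(-1) + 100/7 = 11*(-1) + 100*(⅐) = -11 + 100/7 = 23/7 ≈ 3.2857)
f(X) = 23/(7*X)
-33*f(r(-4, n)) = -759/(7*(-3)) = -759*(-1)/(7*3) = -33*(-23/21) = 253/7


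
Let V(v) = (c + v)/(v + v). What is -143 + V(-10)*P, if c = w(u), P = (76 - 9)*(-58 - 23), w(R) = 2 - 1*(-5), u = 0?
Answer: -19141/20 ≈ -957.05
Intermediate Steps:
w(R) = 7 (w(R) = 2 + 5 = 7)
P = -5427 (P = 67*(-81) = -5427)
c = 7
V(v) = (7 + v)/(2*v) (V(v) = (7 + v)/(v + v) = (7 + v)/((2*v)) = (7 + v)*(1/(2*v)) = (7 + v)/(2*v))
-143 + V(-10)*P = -143 + ((½)*(7 - 10)/(-10))*(-5427) = -143 + ((½)*(-⅒)*(-3))*(-5427) = -143 + (3/20)*(-5427) = -143 - 16281/20 = -19141/20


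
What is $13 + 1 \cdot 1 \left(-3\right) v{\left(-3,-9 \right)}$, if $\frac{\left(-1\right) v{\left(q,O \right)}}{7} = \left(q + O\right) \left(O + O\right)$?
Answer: $4549$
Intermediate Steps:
$v{\left(q,O \right)} = - 14 O \left(O + q\right)$ ($v{\left(q,O \right)} = - 7 \left(q + O\right) \left(O + O\right) = - 7 \left(O + q\right) 2 O = - 7 \cdot 2 O \left(O + q\right) = - 14 O \left(O + q\right)$)
$13 + 1 \cdot 1 \left(-3\right) v{\left(-3,-9 \right)} = 13 + 1 \cdot 1 \left(-3\right) \left(\left(-14\right) \left(-9\right) \left(-9 - 3\right)\right) = 13 + 1 \left(-3\right) \left(\left(-14\right) \left(-9\right) \left(-12\right)\right) = 13 - -4536 = 13 + 4536 = 4549$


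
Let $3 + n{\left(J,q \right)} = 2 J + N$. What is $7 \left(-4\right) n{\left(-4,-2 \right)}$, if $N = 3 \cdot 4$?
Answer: $-28$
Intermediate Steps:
$N = 12$
$n{\left(J,q \right)} = 9 + 2 J$ ($n{\left(J,q \right)} = -3 + \left(2 J + 12\right) = -3 + \left(12 + 2 J\right) = 9 + 2 J$)
$7 \left(-4\right) n{\left(-4,-2 \right)} = 7 \left(-4\right) \left(9 + 2 \left(-4\right)\right) = - 28 \left(9 - 8\right) = \left(-28\right) 1 = -28$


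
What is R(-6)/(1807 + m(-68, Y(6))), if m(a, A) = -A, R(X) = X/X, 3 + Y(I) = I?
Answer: 1/1804 ≈ 0.00055432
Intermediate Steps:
Y(I) = -3 + I
R(X) = 1
R(-6)/(1807 + m(-68, Y(6))) = 1/(1807 - (-3 + 6)) = 1/(1807 - 1*3) = 1/(1807 - 3) = 1/1804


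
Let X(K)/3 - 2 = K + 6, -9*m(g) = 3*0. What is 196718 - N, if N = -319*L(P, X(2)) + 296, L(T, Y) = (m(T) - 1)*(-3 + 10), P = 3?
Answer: 194189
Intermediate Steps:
m(g) = 0 (m(g) = -0/3 = -⅑*0 = 0)
X(K) = 24 + 3*K (X(K) = 6 + 3*(K + 6) = 6 + 3*(6 + K) = 6 + (18 + 3*K) = 24 + 3*K)
L(T, Y) = -7 (L(T, Y) = (0 - 1)*(-3 + 10) = -1*7 = -7)
N = 2529 (N = -319*(-7) + 296 = 2233 + 296 = 2529)
196718 - N = 196718 - 1*2529 = 196718 - 2529 = 194189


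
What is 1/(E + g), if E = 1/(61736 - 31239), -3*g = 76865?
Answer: -91491/2344151902 ≈ -3.9029e-5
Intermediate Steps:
g = -76865/3 (g = -1/3*76865 = -76865/3 ≈ -25622.)
E = 1/30497 ≈ 3.2790e-5
1/(E + g) = 1/(1/30497 - 76865/3) = 1/(-2344151902/91491) = -91491/2344151902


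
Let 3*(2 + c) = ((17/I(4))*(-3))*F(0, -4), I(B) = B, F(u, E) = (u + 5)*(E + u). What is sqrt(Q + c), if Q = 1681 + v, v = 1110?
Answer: sqrt(2874) ≈ 53.610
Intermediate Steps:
F(u, E) = (5 + u)*(E + u)
c = 83 (c = -2 + (((17/4)*(-3))*(0**2 + 5*(-4) + 5*0 - 4*0))/3 = -2 + (((17*(1/4))*(-3))*(0 - 20 + 0 + 0))/3 = -2 + (((17/4)*(-3))*(-20))/3 = -2 + (-51/4*(-20))/3 = -2 + (1/3)*255 = -2 + 85 = 83)
Q = 2791 (Q = 1681 + 1110 = 2791)
sqrt(Q + c) = sqrt(2791 + 83) = sqrt(2874)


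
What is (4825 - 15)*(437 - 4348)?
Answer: -18811910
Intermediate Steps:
(4825 - 15)*(437 - 4348) = 4810*(-3911) = -18811910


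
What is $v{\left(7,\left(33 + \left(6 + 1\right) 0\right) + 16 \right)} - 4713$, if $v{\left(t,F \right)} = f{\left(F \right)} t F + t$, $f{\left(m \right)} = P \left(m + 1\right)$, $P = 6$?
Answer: $98194$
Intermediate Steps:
$f{\left(m \right)} = 6 + 6 m$ ($f{\left(m \right)} = 6 \left(m + 1\right) = 6 \left(1 + m\right) = 6 + 6 m$)
$v{\left(t,F \right)} = t + F t \left(6 + 6 F\right)$ ($v{\left(t,F \right)} = \left(6 + 6 F\right) t F + t = t \left(6 + 6 F\right) F + t = F t \left(6 + 6 F\right) + t = t + F t \left(6 + 6 F\right)$)
$v{\left(7,\left(33 + \left(6 + 1\right) 0\right) + 16 \right)} - 4713 = 7 \left(1 + 6 \left(\left(33 + \left(6 + 1\right) 0\right) + 16\right) \left(1 + \left(\left(33 + \left(6 + 1\right) 0\right) + 16\right)\right)\right) - 4713 = 7 \left(1 + 6 \left(\left(33 + 7 \cdot 0\right) + 16\right) \left(1 + \left(\left(33 + 7 \cdot 0\right) + 16\right)\right)\right) - 4713 = 7 \left(1 + 6 \left(\left(33 + 0\right) + 16\right) \left(1 + \left(\left(33 + 0\right) + 16\right)\right)\right) - 4713 = 7 \left(1 + 6 \left(33 + 16\right) \left(1 + \left(33 + 16\right)\right)\right) - 4713 = 7 \left(1 + 6 \cdot 49 \left(1 + 49\right)\right) - 4713 = 7 \left(1 + 6 \cdot 49 \cdot 50\right) - 4713 = 7 \left(1 + 14700\right) - 4713 = 7 \cdot 14701 - 4713 = 102907 - 4713 = 98194$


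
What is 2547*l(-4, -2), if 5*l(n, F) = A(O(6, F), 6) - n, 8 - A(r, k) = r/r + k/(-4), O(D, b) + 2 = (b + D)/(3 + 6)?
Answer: 12735/2 ≈ 6367.5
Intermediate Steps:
O(D, b) = -2 + D/9 + b/9 (O(D, b) = -2 + (b + D)/(3 + 6) = -2 + (D + b)/9 = -2 + (D + b)*(⅑) = -2 + (D/9 + b/9) = -2 + D/9 + b/9)
A(r, k) = 7 + k/4 (A(r, k) = 8 - (r/r + k/(-4)) = 8 - (1 + k*(-¼)) = 8 - (1 - k/4) = 8 + (-1 + k/4) = 7 + k/4)
l(n, F) = 17/10 - n/5 (l(n, F) = ((7 + (¼)*6) - n)/5 = ((7 + 3/2) - n)/5 = (17/2 - n)/5 = 17/10 - n/5)
2547*l(-4, -2) = 2547*(17/10 - ⅕*(-4)) = 2547*(17/10 + ⅘) = 2547*(5/2) = 12735/2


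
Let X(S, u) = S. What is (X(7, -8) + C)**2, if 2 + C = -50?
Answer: 2025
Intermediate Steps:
C = -52 (C = -2 - 50 = -52)
(X(7, -8) + C)**2 = (7 - 52)**2 = (-45)**2 = 2025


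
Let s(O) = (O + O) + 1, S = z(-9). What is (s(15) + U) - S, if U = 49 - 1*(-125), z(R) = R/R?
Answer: 204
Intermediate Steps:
z(R) = 1
S = 1
U = 174 (U = 49 + 125 = 174)
s(O) = 1 + 2*O (s(O) = 2*O + 1 = 1 + 2*O)
(s(15) + U) - S = ((1 + 2*15) + 174) - 1*1 = ((1 + 30) + 174) - 1 = (31 + 174) - 1 = 205 - 1 = 204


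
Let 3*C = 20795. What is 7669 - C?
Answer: 2212/3 ≈ 737.33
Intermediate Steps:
C = 20795/3 (C = (⅓)*20795 = 20795/3 ≈ 6931.7)
7669 - C = 7669 - 1*20795/3 = 7669 - 20795/3 = 2212/3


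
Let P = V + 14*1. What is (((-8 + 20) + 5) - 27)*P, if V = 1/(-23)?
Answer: -3210/23 ≈ -139.57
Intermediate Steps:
V = -1/23 ≈ -0.043478
P = 321/23 (P = -1/23 + 14*1 = -1/23 + 14 = 321/23 ≈ 13.957)
(((-8 + 20) + 5) - 27)*P = (((-8 + 20) + 5) - 27)*(321/23) = ((12 + 5) - 27)*(321/23) = (17 - 27)*(321/23) = -10*321/23 = -3210/23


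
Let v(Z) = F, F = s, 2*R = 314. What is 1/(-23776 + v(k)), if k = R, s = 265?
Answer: -1/23511 ≈ -4.2533e-5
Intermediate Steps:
R = 157 (R = (1/2)*314 = 157)
k = 157
F = 265
v(Z) = 265
1/(-23776 + v(k)) = 1/(-23776 + 265) = 1/(-23511) = -1/23511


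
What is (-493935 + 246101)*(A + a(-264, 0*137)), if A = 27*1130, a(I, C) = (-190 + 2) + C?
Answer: -7514822548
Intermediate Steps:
a(I, C) = -188 + C
A = 30510
(-493935 + 246101)*(A + a(-264, 0*137)) = (-493935 + 246101)*(30510 + (-188 + 0*137)) = -247834*(30510 + (-188 + 0)) = -247834*(30510 - 188) = -247834*30322 = -7514822548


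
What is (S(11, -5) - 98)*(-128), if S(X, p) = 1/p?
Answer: 62848/5 ≈ 12570.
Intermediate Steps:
(S(11, -5) - 98)*(-128) = (1/(-5) - 98)*(-128) = (-⅕ - 98)*(-128) = -491/5*(-128) = 62848/5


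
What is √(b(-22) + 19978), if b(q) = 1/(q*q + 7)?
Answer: 3*√535146301/491 ≈ 141.34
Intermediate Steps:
b(q) = 1/(7 + q²) (b(q) = 1/(q² + 7) = 1/(7 + q²))
√(b(-22) + 19978) = √(1/(7 + (-22)²) + 19978) = √(1/(7 + 484) + 19978) = √(1/491 + 19978) = √(9809199/491) = 3*√535146301/491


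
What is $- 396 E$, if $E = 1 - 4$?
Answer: $1188$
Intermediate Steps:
$E = -3$ ($E = 1 - 4 = -3$)
$- 396 E = \left(-396\right) \left(-3\right) = 1188$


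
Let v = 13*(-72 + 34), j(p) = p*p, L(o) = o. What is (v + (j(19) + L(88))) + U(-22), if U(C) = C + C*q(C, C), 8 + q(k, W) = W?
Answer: 593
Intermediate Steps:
j(p) = p²
q(k, W) = -8 + W
v = -494 (v = 13*(-38) = -494)
U(C) = C + C*(-8 + C)
(v + (j(19) + L(88))) + U(-22) = (-494 + (19² + 88)) - 22*(-7 - 22) = (-494 + (361 + 88)) - 22*(-29) = (-494 + 449) + 638 = -45 + 638 = 593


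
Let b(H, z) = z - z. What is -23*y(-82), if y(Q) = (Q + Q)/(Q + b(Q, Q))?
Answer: -46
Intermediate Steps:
b(H, z) = 0
y(Q) = 2 (y(Q) = (Q + Q)/(Q + 0) = (2*Q)/Q = 2)
-23*y(-82) = -23*2 = -46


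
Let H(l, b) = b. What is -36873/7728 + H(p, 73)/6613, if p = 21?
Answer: -81092335/17035088 ≈ -4.7603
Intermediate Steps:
-36873/7728 + H(p, 73)/6613 = -36873/7728 + 73/6613 = -36873*1/7728 + 73*(1/6613) = -12291/2576 + 73/6613 = -81092335/17035088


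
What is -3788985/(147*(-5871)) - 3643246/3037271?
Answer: 2787972720611/873759084009 ≈ 3.1908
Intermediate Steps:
-3788985/(147*(-5871)) - 3643246/3037271 = -3788985/(-863037) - 3643246*1/3037271 = -3788985*(-1/863037) - 3643246/3037271 = 1262995/287679 - 3643246/3037271 = 2787972720611/873759084009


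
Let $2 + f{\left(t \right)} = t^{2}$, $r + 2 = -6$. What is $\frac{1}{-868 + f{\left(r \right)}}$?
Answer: $- \frac{1}{806} \approx -0.0012407$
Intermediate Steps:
$r = -8$ ($r = -2 - 6 = -8$)
$f{\left(t \right)} = -2 + t^{2}$
$\frac{1}{-868 + f{\left(r \right)}} = \frac{1}{-868 - \left(2 - \left(-8\right)^{2}\right)} = \frac{1}{-868 + \left(-2 + 64\right)} = \frac{1}{-868 + 62} = \frac{1}{-806} = - \frac{1}{806}$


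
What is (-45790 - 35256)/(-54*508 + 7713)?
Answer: 11578/2817 ≈ 4.1100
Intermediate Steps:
(-45790 - 35256)/(-54*508 + 7713) = -81046/(-27432 + 7713) = -81046/(-19719) = -81046*(-1/19719) = 11578/2817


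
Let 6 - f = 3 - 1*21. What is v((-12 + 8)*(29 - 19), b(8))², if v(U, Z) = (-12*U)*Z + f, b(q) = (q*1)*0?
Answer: 576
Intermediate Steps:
b(q) = 0 (b(q) = q*0 = 0)
f = 24 (f = 6 - (3 - 1*21) = 6 - (3 - 21) = 6 - 1*(-18) = 6 + 18 = 24)
v(U, Z) = 24 - 12*U*Z (v(U, Z) = (-12*U)*Z + 24 = -12*U*Z + 24 = 24 - 12*U*Z)
v((-12 + 8)*(29 - 19), b(8))² = (24 - 12*(-12 + 8)*(29 - 19)*0)² = (24 - 12*(-4*10)*0)² = (24 - 12*(-40)*0)² = (24 + 0)² = 24² = 576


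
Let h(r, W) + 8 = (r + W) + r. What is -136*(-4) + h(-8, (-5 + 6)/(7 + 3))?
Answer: 5201/10 ≈ 520.10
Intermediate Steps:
h(r, W) = -8 + W + 2*r (h(r, W) = -8 + ((r + W) + r) = -8 + ((W + r) + r) = -8 + (W + 2*r) = -8 + W + 2*r)
-136*(-4) + h(-8, (-5 + 6)/(7 + 3)) = -136*(-4) + (-8 + (-5 + 6)/(7 + 3) + 2*(-8)) = 544 + (-8 + 1/10 - 16) = 544 - 239/10 = 5201/10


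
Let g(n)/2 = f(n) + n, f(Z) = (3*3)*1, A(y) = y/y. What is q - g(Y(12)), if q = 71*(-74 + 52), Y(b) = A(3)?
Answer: -1582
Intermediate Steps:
A(y) = 1
Y(b) = 1
f(Z) = 9 (f(Z) = 9*1 = 9)
q = -1562 (q = 71*(-22) = -1562)
g(n) = 18 + 2*n (g(n) = 2*(9 + n) = 18 + 2*n)
q - g(Y(12)) = -1562 - (18 + 2*1) = -1562 - (18 + 2) = -1562 - 1*20 = -1562 - 20 = -1582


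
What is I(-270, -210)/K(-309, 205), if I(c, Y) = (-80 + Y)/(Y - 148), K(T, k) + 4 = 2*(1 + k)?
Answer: 145/73032 ≈ 0.0019854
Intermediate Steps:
K(T, k) = -2 + 2*k (K(T, k) = -4 + 2*(1 + k) = -4 + (2 + 2*k) = -2 + 2*k)
I(c, Y) = (-80 + Y)/(-148 + Y)
I(-270, -210)/K(-309, 205) = ((-80 - 210)/(-148 - 210))/(-2 + 2*205) = (-290/(-358))/(-2 + 410) = -1/358*(-290)/408 = (145/179)*(1/408) = 145/73032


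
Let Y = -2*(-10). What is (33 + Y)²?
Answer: 2809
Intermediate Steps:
Y = 20
(33 + Y)² = (33 + 20)² = 53² = 2809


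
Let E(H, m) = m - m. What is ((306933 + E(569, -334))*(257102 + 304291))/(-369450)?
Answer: -19145559741/41050 ≈ -4.6640e+5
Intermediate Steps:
E(H, m) = 0
((306933 + E(569, -334))*(257102 + 304291))/(-369450) = ((306933 + 0)*(257102 + 304291))/(-369450) = (306933*561393)*(-1/369450) = 172310037669*(-1/369450) = -19145559741/41050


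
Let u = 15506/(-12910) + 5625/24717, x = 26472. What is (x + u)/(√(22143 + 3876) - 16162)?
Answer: -22752893528759276/13890494036197625 - 4223405555394*√59/1984356290885375 ≈ -1.6544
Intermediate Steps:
u = -51773842/53182745 (u = 15506*(-1/12910) + 5625*(1/24717) = -7753/6455 + 1875/8239 = -51773842/53182745 ≈ -0.97351)
(x + u)/(√(22143 + 3876) - 16162) = (26472 - 51773842/53182745)/(√(22143 + 3876) - 16162) = 1407801851798/(53182745*(√26019 - 16162)) = 1407801851798/(53182745*(21*√59 - 16162)) = 1407801851798/(53182745*(-16162 + 21*√59))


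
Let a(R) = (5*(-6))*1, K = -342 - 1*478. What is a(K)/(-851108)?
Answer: 15/425554 ≈ 3.5248e-5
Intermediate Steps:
K = -820 (K = -342 - 478 = -820)
a(R) = -30 (a(R) = -30*1 = -30)
a(K)/(-851108) = -30/(-851108) = -30*(-1/851108) = 15/425554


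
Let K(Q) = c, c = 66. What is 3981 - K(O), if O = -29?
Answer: 3915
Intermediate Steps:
K(Q) = 66
3981 - K(O) = 3981 - 1*66 = 3981 - 66 = 3915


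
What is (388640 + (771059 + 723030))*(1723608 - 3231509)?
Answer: -2838968941829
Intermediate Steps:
(388640 + (771059 + 723030))*(1723608 - 3231509) = (388640 + 1494089)*(-1507901) = 1882729*(-1507901) = -2838968941829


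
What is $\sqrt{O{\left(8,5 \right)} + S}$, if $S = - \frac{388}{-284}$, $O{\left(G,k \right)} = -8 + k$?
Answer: $\frac{2 i \sqrt{2059}}{71} \approx 1.2782 i$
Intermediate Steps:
$S = \frac{97}{71}$ ($S = \left(-388\right) \left(- \frac{1}{284}\right) = \frac{97}{71} \approx 1.3662$)
$\sqrt{O{\left(8,5 \right)} + S} = \sqrt{\left(-8 + 5\right) + \frac{97}{71}} = \sqrt{-3 + \frac{97}{71}} = \sqrt{- \frac{116}{71}} = \frac{2 i \sqrt{2059}}{71}$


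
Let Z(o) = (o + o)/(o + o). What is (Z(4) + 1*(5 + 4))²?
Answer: 100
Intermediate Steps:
Z(o) = 1 (Z(o) = (2*o)/((2*o)) = (2*o)*(1/(2*o)) = 1)
(Z(4) + 1*(5 + 4))² = (1 + 1*(5 + 4))² = (1 + 1*9)² = (1 + 9)² = 10² = 100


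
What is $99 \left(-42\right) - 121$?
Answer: $-4279$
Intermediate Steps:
$99 \left(-42\right) - 121 = -4158 - 121 = -4279$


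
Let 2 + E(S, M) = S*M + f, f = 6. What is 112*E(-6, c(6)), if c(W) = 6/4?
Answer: -560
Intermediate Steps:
c(W) = 3/2 (c(W) = 6*(¼) = 3/2)
E(S, M) = 4 + M*S (E(S, M) = -2 + (S*M + 6) = -2 + (M*S + 6) = -2 + (6 + M*S) = 4 + M*S)
112*E(-6, c(6)) = 112*(4 + (3/2)*(-6)) = 112*(4 - 9) = 112*(-5) = -560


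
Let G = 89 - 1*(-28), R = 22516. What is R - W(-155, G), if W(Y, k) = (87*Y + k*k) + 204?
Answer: 22108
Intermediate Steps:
G = 117 (G = 89 + 28 = 117)
W(Y, k) = 204 + k² + 87*Y (W(Y, k) = (87*Y + k²) + 204 = (k² + 87*Y) + 204 = 204 + k² + 87*Y)
R - W(-155, G) = 22516 - (204 + 117² + 87*(-155)) = 22516 - (204 + 13689 - 13485) = 22516 - 1*408 = 22516 - 408 = 22108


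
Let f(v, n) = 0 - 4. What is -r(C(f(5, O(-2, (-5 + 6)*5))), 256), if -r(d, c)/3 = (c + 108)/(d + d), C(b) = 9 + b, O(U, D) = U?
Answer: 546/5 ≈ 109.20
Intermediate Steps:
f(v, n) = -4
r(d, c) = -3*(108 + c)/(2*d) (r(d, c) = -3*(c + 108)/(d + d) = -3*(108 + c)/(2*d))
-r(C(f(5, O(-2, (-5 + 6)*5))), 256) = -3*(-108 - 1*256)/(2*(9 - 4)) = -3*(-108 - 256)/(2*5) = -3*(-364)/(2*5) = -1*(-546/5) = 546/5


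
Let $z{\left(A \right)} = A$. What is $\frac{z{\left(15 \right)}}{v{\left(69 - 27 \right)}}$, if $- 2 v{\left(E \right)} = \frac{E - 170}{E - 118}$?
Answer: $- \frac{285}{16} \approx -17.813$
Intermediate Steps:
$v{\left(E \right)} = - \frac{-170 + E}{2 \left(-118 + E\right)}$ ($v{\left(E \right)} = - \frac{\left(E - 170\right) \frac{1}{E - 118}}{2} = - \frac{\left(-170 + E\right) \frac{1}{-118 + E}}{2} = - \frac{\frac{1}{-118 + E} \left(-170 + E\right)}{2} = - \frac{-170 + E}{2 \left(-118 + E\right)}$)
$\frac{z{\left(15 \right)}}{v{\left(69 - 27 \right)}} = \frac{15}{\frac{1}{2} \frac{1}{-118 + \left(69 - 27\right)} \left(170 - \left(69 - 27\right)\right)} = \frac{15}{\frac{1}{2} \frac{1}{-118 + 42} \left(170 - 42\right)} = \frac{15}{\frac{1}{2} \frac{1}{-76} \left(170 - 42\right)} = \frac{15}{\frac{1}{2} \left(- \frac{1}{76}\right) 128} = \frac{15}{- \frac{16}{19}} = 15 \left(- \frac{19}{16}\right) = - \frac{285}{16}$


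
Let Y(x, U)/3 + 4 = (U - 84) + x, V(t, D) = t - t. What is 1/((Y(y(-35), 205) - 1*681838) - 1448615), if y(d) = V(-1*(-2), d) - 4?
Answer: -1/2130114 ≈ -4.6946e-7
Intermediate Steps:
V(t, D) = 0
y(d) = -4 (y(d) = 0 - 4 = -4)
Y(x, U) = -264 + 3*U + 3*x (Y(x, U) = -12 + 3*((U - 84) + x) = -12 + 3*((-84 + U) + x) = -12 + 3*(-84 + U + x) = -12 + (-252 + 3*U + 3*x) = -264 + 3*U + 3*x)
1/((Y(y(-35), 205) - 1*681838) - 1448615) = 1/(((-264 + 3*205 + 3*(-4)) - 1*681838) - 1448615) = 1/(((-264 + 615 - 12) - 681838) - 1448615) = 1/((339 - 681838) - 1448615) = 1/(-681499 - 1448615) = 1/(-2130114) = -1/2130114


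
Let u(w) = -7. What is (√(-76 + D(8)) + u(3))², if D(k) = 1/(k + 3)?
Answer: (77 - I*√9185)²/121 ≈ -26.909 - 121.98*I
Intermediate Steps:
D(k) = 1/(3 + k)
(√(-76 + D(8)) + u(3))² = (√(-76 + 1/(3 + 8)) - 7)² = (√(-76 + 1/11) - 7)² = (√(-835/11) - 7)² = (I*√9185/11 - 7)² = (-7 + I*√9185/11)²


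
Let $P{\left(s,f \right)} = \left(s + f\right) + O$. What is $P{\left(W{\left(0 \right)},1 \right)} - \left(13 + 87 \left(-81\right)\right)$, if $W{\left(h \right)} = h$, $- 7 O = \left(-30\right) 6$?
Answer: $\frac{49425}{7} \approx 7060.7$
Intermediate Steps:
$O = \frac{180}{7}$ ($O = - \frac{\left(-30\right) 6}{7} = \left(- \frac{1}{7}\right) \left(-180\right) = \frac{180}{7} \approx 25.714$)
$P{\left(s,f \right)} = \frac{180}{7} + f + s$ ($P{\left(s,f \right)} = \left(s + f\right) + \frac{180}{7} = \left(f + s\right) + \frac{180}{7} = \frac{180}{7} + f + s$)
$P{\left(W{\left(0 \right)},1 \right)} - \left(13 + 87 \left(-81\right)\right) = \left(\frac{180}{7} + 1 + 0\right) - \left(13 + 87 \left(-81\right)\right) = \frac{187}{7} - \left(13 - 7047\right) = \frac{187}{7} - -7034 = \frac{187}{7} + 7034 = \frac{49425}{7}$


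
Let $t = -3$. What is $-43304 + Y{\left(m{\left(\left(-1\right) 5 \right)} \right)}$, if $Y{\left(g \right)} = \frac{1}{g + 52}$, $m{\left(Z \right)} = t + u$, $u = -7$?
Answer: $- \frac{1818767}{42} \approx -43304.0$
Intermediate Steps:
$m{\left(Z \right)} = -10$ ($m{\left(Z \right)} = -3 - 7 = -10$)
$Y{\left(g \right)} = \frac{1}{52 + g}$
$-43304 + Y{\left(m{\left(\left(-1\right) 5 \right)} \right)} = -43304 + \frac{1}{52 - 10} = -43304 + \frac{1}{42} = - \frac{1818767}{42}$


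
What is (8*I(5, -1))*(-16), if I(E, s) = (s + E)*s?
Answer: 512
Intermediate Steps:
I(E, s) = s*(E + s) (I(E, s) = (E + s)*s = s*(E + s))
(8*I(5, -1))*(-16) = (8*(-(5 - 1)))*(-16) = (8*(-1*4))*(-16) = (8*(-4))*(-16) = -32*(-16) = 512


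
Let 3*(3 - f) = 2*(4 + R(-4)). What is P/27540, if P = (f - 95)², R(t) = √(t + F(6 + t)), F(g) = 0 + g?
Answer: (142 + I*√2)²/61965 ≈ 0.32538 + 0.0064817*I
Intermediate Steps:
F(g) = g
R(t) = √(6 + 2*t) (R(t) = √(t + (6 + t)) = √(6 + 2*t))
f = ⅓ - 2*I*√2/3 (f = 3 - 2*(4 + √(6 + 2*(-4)))/3 = 3 - 2*(4 + √(6 - 8))/3 = 3 - 2*(4 + √(-2))/3 = 3 - 2*(4 + I*√2)/3 = 3 - (8 + 2*I*√2)/3 = 3 + (-8/3 - 2*I*√2/3) = ⅓ - 2*I*√2/3 ≈ 0.33333 - 0.94281*I)
P = (-284/3 - 2*I*√2/3)² (P = ((⅓ - 2*I*√2/3) - 95)² = (-284/3 - 2*I*√2/3)² ≈ 8960.9 + 178.5*I)
P/27540 = (80648/9 + 1136*I*√2/9)/27540 = (80648/9 + 1136*I*√2/9)*(1/27540) = 1186/3645 + 284*I*√2/61965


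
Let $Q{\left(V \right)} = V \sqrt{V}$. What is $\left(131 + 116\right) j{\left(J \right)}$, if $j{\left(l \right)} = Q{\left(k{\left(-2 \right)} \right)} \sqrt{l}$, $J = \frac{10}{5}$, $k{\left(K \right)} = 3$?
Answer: $741 \sqrt{6} \approx 1815.1$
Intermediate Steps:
$J = 2$ ($J = 10 \cdot \frac{1}{5} = 2$)
$Q{\left(V \right)} = V^{\frac{3}{2}}$
$j{\left(l \right)} = 3 \sqrt{3} \sqrt{l}$ ($j{\left(l \right)} = 3^{\frac{3}{2}} \sqrt{l} = 3 \sqrt{3} \sqrt{l}$)
$\left(131 + 116\right) j{\left(J \right)} = \left(131 + 116\right) 3 \sqrt{3} \sqrt{2} = 247 \cdot 3 \sqrt{6} = 741 \sqrt{6}$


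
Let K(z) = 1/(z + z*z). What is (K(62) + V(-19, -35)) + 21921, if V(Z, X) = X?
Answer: 85486717/3906 ≈ 21886.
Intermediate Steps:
K(z) = 1/(z + z²)
(K(62) + V(-19, -35)) + 21921 = (1/(62*(1 + 62)) - 35) + 21921 = ((1/62)/63 - 35) + 21921 = ((1/62)*(1/63) - 35) + 21921 = (1/3906 - 35) + 21921 = -136709/3906 + 21921 = 85486717/3906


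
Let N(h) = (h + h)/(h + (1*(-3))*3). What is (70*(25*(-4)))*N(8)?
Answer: 112000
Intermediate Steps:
N(h) = 2*h/(-9 + h) (N(h) = (2*h)/(h - 3*3) = (2*h)/(h - 9) = (2*h)/(-9 + h) = 2*h/(-9 + h))
(70*(25*(-4)))*N(8) = (70*(25*(-4)))*(2*8/(-9 + 8)) = (70*(-100))*(2*8/(-1)) = -14000*8*(-1) = -7000*(-16) = 112000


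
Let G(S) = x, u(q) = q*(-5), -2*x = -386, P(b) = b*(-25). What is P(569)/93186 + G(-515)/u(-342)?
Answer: -176107/4426335 ≈ -0.039786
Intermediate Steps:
P(b) = -25*b
x = 193 (x = -½*(-386) = 193)
u(q) = -5*q
G(S) = 193
P(569)/93186 + G(-515)/u(-342) = -25*569/93186 + 193/((-5*(-342))) = -14225*1/93186 + 193/1710 = -14225/93186 + 193*(1/1710) = -14225/93186 + 193/1710 = -176107/4426335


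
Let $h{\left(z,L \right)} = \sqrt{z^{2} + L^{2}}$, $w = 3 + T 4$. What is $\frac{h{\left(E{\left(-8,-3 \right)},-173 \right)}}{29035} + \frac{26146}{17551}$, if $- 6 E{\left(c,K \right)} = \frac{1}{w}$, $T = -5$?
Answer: $\frac{26146}{17551} + \frac{13 \sqrt{1842493}}{2961570} \approx 1.4957$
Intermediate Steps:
$w = -17$ ($w = 3 - 20 = -17$)
$E{\left(c,K \right)} = \frac{1}{102}$ ($E{\left(c,K \right)} = - \frac{1}{6 \left(-17\right)} = \left(- \frac{1}{6}\right) \left(- \frac{1}{17}\right) = \frac{1}{102}$)
$h{\left(z,L \right)} = \sqrt{L^{2} + z^{2}}$
$\frac{h{\left(E{\left(-8,-3 \right)},-173 \right)}}{29035} + \frac{26146}{17551} = \frac{\sqrt{\left(-173\right)^{2} + \left(\frac{1}{102}\right)^{2}}}{29035} + \frac{26146}{17551} = \sqrt{29929 + \frac{1}{10404}} \cdot \frac{1}{29035} + 26146 \cdot \frac{1}{17551} = \sqrt{\frac{311381317}{10404}} \cdot \frac{1}{29035} + \frac{26146}{17551} = \frac{13 \sqrt{1842493}}{102} \cdot \frac{1}{29035} + \frac{26146}{17551} = \frac{13 \sqrt{1842493}}{2961570} + \frac{26146}{17551} = \frac{26146}{17551} + \frac{13 \sqrt{1842493}}{2961570}$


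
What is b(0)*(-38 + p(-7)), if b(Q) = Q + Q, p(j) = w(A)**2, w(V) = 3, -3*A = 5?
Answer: 0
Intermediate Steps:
A = -5/3 (A = -1/3*5 = -5/3 ≈ -1.6667)
p(j) = 9 (p(j) = 3**2 = 9)
b(Q) = 2*Q
b(0)*(-38 + p(-7)) = (2*0)*(-38 + 9) = 0*(-29) = 0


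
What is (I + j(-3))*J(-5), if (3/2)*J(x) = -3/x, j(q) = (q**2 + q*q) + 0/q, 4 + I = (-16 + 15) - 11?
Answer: 4/5 ≈ 0.80000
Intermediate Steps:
I = -16 (I = -4 + ((-16 + 15) - 11) = -4 + (-1 - 11) = -4 - 12 = -16)
j(q) = 2*q**2 (j(q) = (q**2 + q**2) + 0 = 2*q**2 + 0 = 2*q**2)
J(x) = -2/x (J(x) = 2*(-3/x)/3 = -2/x)
(I + j(-3))*J(-5) = (-16 + 2*(-3)**2)*(-2/(-5)) = (-16 + 2*9)*(-2*(-1/5)) = (-16 + 18)*(2/5) = 2*(2/5) = 4/5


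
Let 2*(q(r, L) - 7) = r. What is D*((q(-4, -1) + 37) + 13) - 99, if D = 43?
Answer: 2266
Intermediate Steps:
q(r, L) = 7 + r/2
D*((q(-4, -1) + 37) + 13) - 99 = 43*(((7 + (1/2)*(-4)) + 37) + 13) - 99 = 43*(((7 - 2) + 37) + 13) - 99 = 43*((5 + 37) + 13) - 99 = 43*(42 + 13) - 99 = 43*55 - 99 = 2365 - 99 = 2266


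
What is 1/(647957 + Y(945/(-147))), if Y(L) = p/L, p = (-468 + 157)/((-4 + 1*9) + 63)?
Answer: 3060/1982750597 ≈ 1.5433e-6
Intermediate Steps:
p = -311/68 (p = -311/((-4 + 9) + 63) = -311/(5 + 63) = -311/68 ≈ -4.5735)
Y(L) = -311/(68*L)
1/(647957 + Y(945/(-147))) = 1/(647957 - 311/(68*(945/(-147)))) = 1/(647957 - 311/(68*(945*(-1/147)))) = 1/(647957 - 311/(68*(-45/7))) = 1/(647957 - 311/68*(-7/45)) = 1/(647957 + 2177/3060) = 1/(1982750597/3060) = 3060/1982750597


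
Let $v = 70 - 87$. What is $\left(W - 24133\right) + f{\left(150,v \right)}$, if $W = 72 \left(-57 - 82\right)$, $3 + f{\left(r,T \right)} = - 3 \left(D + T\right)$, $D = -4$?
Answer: $-34081$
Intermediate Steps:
$v = -17$
$f{\left(r,T \right)} = 9 - 3 T$ ($f{\left(r,T \right)} = -3 - 3 \left(-4 + T\right) = -3 - \left(-12 + 3 T\right) = 9 - 3 T$)
$W = -10008$ ($W = 72 \left(-139\right) = -10008$)
$\left(W - 24133\right) + f{\left(150,v \right)} = \left(-10008 - 24133\right) + \left(9 - -51\right) = -34141 + \left(9 + 51\right) = -34141 + 60 = -34081$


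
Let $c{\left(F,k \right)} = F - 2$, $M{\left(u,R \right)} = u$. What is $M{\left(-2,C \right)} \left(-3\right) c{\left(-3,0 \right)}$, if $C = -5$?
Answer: $-30$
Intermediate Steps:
$c{\left(F,k \right)} = -2 + F$ ($c{\left(F,k \right)} = F - 2 = -2 + F$)
$M{\left(-2,C \right)} \left(-3\right) c{\left(-3,0 \right)} = \left(-2\right) \left(-3\right) \left(-2 - 3\right) = 6 \left(-5\right) = -30$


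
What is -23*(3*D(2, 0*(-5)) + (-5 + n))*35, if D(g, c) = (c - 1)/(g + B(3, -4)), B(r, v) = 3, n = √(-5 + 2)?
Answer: 4508 - 805*I*√3 ≈ 4508.0 - 1394.3*I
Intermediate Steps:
n = I*√3 (n = √(-3) = I*√3 ≈ 1.732*I)
D(g, c) = (-1 + c)/(3 + g) (D(g, c) = (c - 1)/(g + 3) = (-1 + c)/(3 + g))
-23*(3*D(2, 0*(-5)) + (-5 + n))*35 = -23*(3*((-1 + 0*(-5))/(3 + 2)) + (-5 + I*√3))*35 = -23*(3*((-1 + 0)/5) + (-5 + I*√3))*35 = -23*(3*((⅕)*(-1)) + (-5 + I*√3))*35 = -23*(3*(-⅕) + (-5 + I*√3))*35 = -23*(-⅗ + (-5 + I*√3))*35 = -23*(-28/5 + I*√3)*35 = (644/5 - 23*I*√3)*35 = 4508 - 805*I*√3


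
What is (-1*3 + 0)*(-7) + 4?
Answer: 25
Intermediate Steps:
(-1*3 + 0)*(-7) + 4 = (-3 + 0)*(-7) + 4 = -3*(-7) + 4 = 21 + 4 = 25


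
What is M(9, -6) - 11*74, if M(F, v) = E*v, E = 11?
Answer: -880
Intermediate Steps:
M(F, v) = 11*v
M(9, -6) - 11*74 = 11*(-6) - 11*74 = -66 - 814 = -880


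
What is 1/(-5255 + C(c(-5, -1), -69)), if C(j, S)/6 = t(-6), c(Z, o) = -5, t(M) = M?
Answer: -1/5291 ≈ -0.00018900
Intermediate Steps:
C(j, S) = -36 (C(j, S) = 6*(-6) = -36)
1/(-5255 + C(c(-5, -1), -69)) = 1/(-5255 - 36) = 1/(-5291) = -1/5291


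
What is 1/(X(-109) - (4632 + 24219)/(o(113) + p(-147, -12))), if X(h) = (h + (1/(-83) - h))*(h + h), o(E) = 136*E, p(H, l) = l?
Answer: 1274548/952975 ≈ 1.3374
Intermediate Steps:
X(h) = -2*h/83 (X(h) = (h + (-1/83 - h))*(2*h) = -2*h/83)
1/(X(-109) - (4632 + 24219)/(o(113) + p(-147, -12))) = 1/(-2/83*(-109) - (4632 + 24219)/(136*113 - 12)) = 1/(218/83 - 28851/(15368 - 12)) = 1/(218/83 - 28851/15356) = 1/(952975/1274548) = 1274548/952975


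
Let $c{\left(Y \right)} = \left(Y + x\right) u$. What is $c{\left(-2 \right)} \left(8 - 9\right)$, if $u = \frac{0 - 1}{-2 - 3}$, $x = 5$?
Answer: $- \frac{3}{5} \approx -0.6$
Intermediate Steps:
$u = \frac{1}{5}$ ($u = - \frac{1}{-5} = \left(-1\right) \left(- \frac{1}{5}\right) = \frac{1}{5} \approx 0.2$)
$c{\left(Y \right)} = 1 + \frac{Y}{5}$ ($c{\left(Y \right)} = \left(Y + 5\right) \frac{1}{5} = \left(5 + Y\right) \frac{1}{5} = 1 + \frac{Y}{5}$)
$c{\left(-2 \right)} \left(8 - 9\right) = \left(1 + \frac{1}{5} \left(-2\right)\right) \left(8 - 9\right) = \left(1 - \frac{2}{5}\right) \left(-1\right) = \frac{3}{5} \left(-1\right) = - \frac{3}{5}$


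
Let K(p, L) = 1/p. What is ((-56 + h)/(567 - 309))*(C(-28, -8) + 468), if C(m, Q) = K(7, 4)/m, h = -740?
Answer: -18253673/12642 ≈ -1443.9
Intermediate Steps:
C(m, Q) = 1/(7*m)
((-56 + h)/(567 - 309))*(C(-28, -8) + 468) = ((-56 - 740)/(567 - 309))*((⅐)/(-28) + 468) = (-796/258)*((⅐)*(-1/28) + 468) = (-796*1/258)*(-1/196 + 468) = -398/129*91727/196 = -18253673/12642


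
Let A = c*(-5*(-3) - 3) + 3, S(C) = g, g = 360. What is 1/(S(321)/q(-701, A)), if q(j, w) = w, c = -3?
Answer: -11/120 ≈ -0.091667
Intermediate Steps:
S(C) = 360
A = -33 (A = -3*(-5*(-3) - 3) + 3 = -3*(15 - 3) + 3 = -3*12 + 3 = -36 + 3 = -33)
1/(S(321)/q(-701, A)) = 1/(360/(-33)) = 1/(360*(-1/33)) = 1/(-120/11) = -11/120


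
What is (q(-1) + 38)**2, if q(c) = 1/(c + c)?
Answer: 5625/4 ≈ 1406.3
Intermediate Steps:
q(c) = 1/(2*c)
(q(-1) + 38)**2 = ((1/2)/(-1) + 38)**2 = ((1/2)*(-1) + 38)**2 = (-1/2 + 38)**2 = (75/2)**2 = 5625/4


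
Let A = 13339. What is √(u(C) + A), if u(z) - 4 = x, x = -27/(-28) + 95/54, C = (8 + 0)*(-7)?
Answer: √211876707/126 ≈ 115.52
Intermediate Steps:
C = -56 (C = 8*(-7) = -56)
x = 2059/756 (x = -27*(-1/28) + 95*(1/54) = 27/28 + 95/54 = 2059/756 ≈ 2.7235)
u(z) = 5083/756 (u(z) = 4 + 2059/756 = 5083/756)
√(u(C) + A) = √(5083/756 + 13339) = √(10089367/756) = √211876707/126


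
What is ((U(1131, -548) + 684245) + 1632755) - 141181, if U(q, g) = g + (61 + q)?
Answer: 2176463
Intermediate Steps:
U(q, g) = 61 + g + q
((U(1131, -548) + 684245) + 1632755) - 141181 = (((61 - 548 + 1131) + 684245) + 1632755) - 141181 = ((644 + 684245) + 1632755) - 141181 = (684889 + 1632755) - 141181 = 2317644 - 141181 = 2176463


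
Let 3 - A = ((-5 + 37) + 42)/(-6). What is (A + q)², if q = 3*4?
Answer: 6724/9 ≈ 747.11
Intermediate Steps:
A = 46/3 (A = 3 - ((-5 + 37) + 42)/(-6) = 3 - (32 + 42)*(-1)/6 = 3 - 74*(-1)/6 = 3 - 1*(-37/3) = 3 + 37/3 = 46/3 ≈ 15.333)
q = 12
(A + q)² = (46/3 + 12)² = (82/3)² = 6724/9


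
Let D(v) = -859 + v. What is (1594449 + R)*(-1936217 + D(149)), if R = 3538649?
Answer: -9942436109846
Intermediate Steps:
(1594449 + R)*(-1936217 + D(149)) = (1594449 + 3538649)*(-1936217 + (-859 + 149)) = 5133098*(-1936217 - 710) = 5133098*(-1936927) = -9942436109846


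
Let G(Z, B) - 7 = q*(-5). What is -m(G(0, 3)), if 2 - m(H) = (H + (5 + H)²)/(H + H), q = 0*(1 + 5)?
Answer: 123/14 ≈ 8.7857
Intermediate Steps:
q = 0 (q = 0*6 = 0)
G(Z, B) = 7 (G(Z, B) = 7 + 0*(-5) = 7 + 0 = 7)
m(H) = 2 - (H + (5 + H)²)/(2*H) (m(H) = 2 - (H + (5 + H)²)/(H + H) = 2 - (H + (5 + H)²)/(2*H))
-m(G(0, 3)) = -(-(5 + 7)² + 3*7)/(2*7) = -(-1*12² + 21)/(2*7) = -(-1*144 + 21)/(2*7) = -(-144 + 21)/(2*7) = -(-123)/(2*7) = -1*(-123/14) = 123/14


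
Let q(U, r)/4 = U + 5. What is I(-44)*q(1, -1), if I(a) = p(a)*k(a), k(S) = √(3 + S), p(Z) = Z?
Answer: -1056*I*√41 ≈ -6761.7*I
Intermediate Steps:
q(U, r) = 20 + 4*U (q(U, r) = 4*(U + 5) = 4*(5 + U) = 20 + 4*U)
I(a) = a*√(3 + a)
I(-44)*q(1, -1) = (-44*√(3 - 44))*(20 + 4*1) = (-44*I*√41)*(20 + 4) = -44*I*√41*24 = -1056*I*√41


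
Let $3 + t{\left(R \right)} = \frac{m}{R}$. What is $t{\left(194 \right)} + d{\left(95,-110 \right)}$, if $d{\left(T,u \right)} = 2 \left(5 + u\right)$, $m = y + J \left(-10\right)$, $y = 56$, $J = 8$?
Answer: $- \frac{20673}{97} \approx -213.12$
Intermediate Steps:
$m = -24$ ($m = 56 + 8 \left(-10\right) = 56 - 80 = -24$)
$d{\left(T,u \right)} = 10 + 2 u$
$t{\left(R \right)} = -3 - \frac{24}{R}$
$t{\left(194 \right)} + d{\left(95,-110 \right)} = \left(-3 - \frac{24}{194}\right) + \left(10 + 2 \left(-110\right)\right) = \left(-3 - \frac{12}{97}\right) + \left(10 - 220\right) = \left(-3 - \frac{12}{97}\right) - 210 = - \frac{303}{97} - 210 = - \frac{20673}{97}$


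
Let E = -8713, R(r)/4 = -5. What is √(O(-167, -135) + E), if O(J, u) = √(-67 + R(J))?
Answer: √(-8713 + I*√87) ≈ 0.05 + 93.344*I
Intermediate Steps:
R(r) = -20 (R(r) = 4*(-5) = -20)
O(J, u) = I*√87 (O(J, u) = √(-67 - 20) = √(-87) = I*√87)
√(O(-167, -135) + E) = √(I*√87 - 8713) = √(-8713 + I*√87)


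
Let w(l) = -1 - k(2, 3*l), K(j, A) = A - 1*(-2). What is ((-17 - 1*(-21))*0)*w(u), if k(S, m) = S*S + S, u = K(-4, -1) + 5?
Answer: 0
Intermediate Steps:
K(j, A) = 2 + A (K(j, A) = A + 2 = 2 + A)
u = 6 (u = (2 - 1) + 5 = 1 + 5 = 6)
k(S, m) = S + S**2 (k(S, m) = S**2 + S = S + S**2)
w(l) = -7 (w(l) = -1 - 2*(1 + 2) = -1 - 2*3 = -1 - 1*6 = -1 - 6 = -7)
((-17 - 1*(-21))*0)*w(u) = ((-17 - 1*(-21))*0)*(-7) = ((-17 + 21)*0)*(-7) = (4*0)*(-7) = 0*(-7) = 0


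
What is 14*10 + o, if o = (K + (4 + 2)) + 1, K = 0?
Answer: 147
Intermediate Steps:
o = 7 (o = (0 + (4 + 2)) + 1 = (0 + 6) + 1 = 6 + 1 = 7)
14*10 + o = 14*10 + 7 = 140 + 7 = 147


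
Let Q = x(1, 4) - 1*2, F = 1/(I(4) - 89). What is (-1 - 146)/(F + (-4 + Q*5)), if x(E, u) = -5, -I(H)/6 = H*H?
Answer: 27195/7216 ≈ 3.7687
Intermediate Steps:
I(H) = -6*H² (I(H) = -6*H*H = -6*H²)
F = -1/185 (F = 1/(-6*4² - 89) = 1/(-6*16 - 89) = 1/(-96 - 89) = 1/(-185) = -1/185 ≈ -0.0054054)
Q = -7 (Q = -5 - 1*2 = -5 - 2 = -7)
(-1 - 146)/(F + (-4 + Q*5)) = (-1 - 146)/(-1/185 + (-4 - 7*5)) = -147/(-1/185 + (-4 - 35)) = -147/(-1/185 - 39) = -147/(-7216/185) = -185/7216*(-147) = 27195/7216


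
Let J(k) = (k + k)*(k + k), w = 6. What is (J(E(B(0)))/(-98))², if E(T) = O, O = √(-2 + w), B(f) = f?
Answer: 64/2401 ≈ 0.026656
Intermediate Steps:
O = 2 (O = √(-2 + 6) = √4 = 2)
E(T) = 2
J(k) = 4*k² (J(k) = (2*k)*(2*k) = 4*k²)
(J(E(B(0)))/(-98))² = ((4*2²)/(-98))² = ((4*4)*(-1/98))² = (16*(-1/98))² = (-8/49)² = 64/2401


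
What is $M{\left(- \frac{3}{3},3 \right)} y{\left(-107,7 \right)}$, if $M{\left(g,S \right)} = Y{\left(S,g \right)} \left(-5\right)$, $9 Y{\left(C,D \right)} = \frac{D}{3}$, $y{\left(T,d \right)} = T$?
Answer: $- \frac{535}{27} \approx -19.815$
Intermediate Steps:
$Y{\left(C,D \right)} = \frac{D}{27}$ ($Y{\left(C,D \right)} = \frac{D \frac{1}{3}}{9} = \frac{\frac{1}{3} D}{9} = \frac{D}{27}$)
$M{\left(g,S \right)} = - \frac{5 g}{27}$ ($M{\left(g,S \right)} = \frac{g}{27} \left(-5\right) = - \frac{5 g}{27}$)
$M{\left(- \frac{3}{3},3 \right)} y{\left(-107,7 \right)} = - \frac{5 \left(- \frac{3}{3}\right)}{27} \left(-107\right) = - \frac{5 \left(\left(-3\right) \frac{1}{3}\right)}{27} \left(-107\right) = \left(- \frac{5}{27}\right) \left(-1\right) \left(-107\right) = \frac{5}{27} \left(-107\right) = - \frac{535}{27}$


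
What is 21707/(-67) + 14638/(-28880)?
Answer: -313939453/967480 ≈ -324.49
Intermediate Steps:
21707/(-67) + 14638/(-28880) = 21707*(-1/67) + 14638*(-1/28880) = -21707/67 - 7319/14440 = -313939453/967480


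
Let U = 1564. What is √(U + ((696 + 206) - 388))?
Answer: √2078 ≈ 45.585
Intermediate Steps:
√(U + ((696 + 206) - 388)) = √(1564 + ((696 + 206) - 388)) = √(1564 + (902 - 388)) = √(1564 + 514) = √2078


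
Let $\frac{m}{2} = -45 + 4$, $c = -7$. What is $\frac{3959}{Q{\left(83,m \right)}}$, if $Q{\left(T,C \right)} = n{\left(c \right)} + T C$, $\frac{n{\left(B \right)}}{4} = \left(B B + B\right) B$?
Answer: $- \frac{3959}{7982} \approx -0.49599$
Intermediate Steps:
$m = -82$ ($m = 2 \left(-45 + 4\right) = 2 \left(-41\right) = -82$)
$n{\left(B \right)} = 4 B \left(B + B^{2}\right)$ ($n{\left(B \right)} = 4 \left(B B + B\right) B = 4 \left(B^{2} + B\right) B = 4 \left(B + B^{2}\right) B = 4 B \left(B + B^{2}\right)$)
$Q{\left(T,C \right)} = -1176 + C T$ ($Q{\left(T,C \right)} = 4 \left(-7\right)^{2} \left(1 - 7\right) + T C = 4 \cdot 49 \left(-6\right) + C T = -1176 + C T$)
$\frac{3959}{Q{\left(83,m \right)}} = \frac{3959}{-1176 - 6806} = \frac{3959}{-7982} = 3959 \left(- \frac{1}{7982}\right) = - \frac{3959}{7982}$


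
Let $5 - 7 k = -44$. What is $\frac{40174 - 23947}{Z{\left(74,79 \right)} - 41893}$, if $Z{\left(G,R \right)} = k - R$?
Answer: $- \frac{16227}{41965} \approx -0.38668$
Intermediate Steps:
$k = 7$ ($k = \frac{5}{7} - - \frac{44}{7} = \frac{5}{7} + \frac{44}{7} = 7$)
$Z{\left(G,R \right)} = 7 - R$
$\frac{40174 - 23947}{Z{\left(74,79 \right)} - 41893} = \frac{40174 - 23947}{\left(7 - 79\right) - 41893} = \frac{16227}{\left(7 - 79\right) - 41893} = \frac{16227}{-72 - 41893} = \frac{16227}{-41965} = 16227 \left(- \frac{1}{41965}\right) = - \frac{16227}{41965}$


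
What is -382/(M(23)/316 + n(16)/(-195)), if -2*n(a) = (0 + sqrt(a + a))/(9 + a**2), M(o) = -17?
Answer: 5479744854285000/771717526777 + 3942284923200*sqrt(2)/771717526777 ≈ 7107.9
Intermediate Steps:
n(a) = -sqrt(2)*sqrt(a)/(2*(9 + a**2)) (n(a) = -(0 + sqrt(a + a))/(2*(9 + a**2)) = -(0 + sqrt(2*a))/(2*(9 + a**2)) = -(0 + sqrt(2)*sqrt(a))/(2*(9 + a**2)) = -sqrt(2)*sqrt(a)/(2*(9 + a**2)))
-382/(M(23)/316 + n(16)/(-195)) = -382/(-17/316 - sqrt(2)*sqrt(16)/(18 + 2*16**2)/(-195)) = -382/(-17*1/316 - 1*sqrt(2)*4/(18 + 2*256)*(-1/195)) = -382/(-17/316 - 1*sqrt(2)*4/(18 + 512)*(-1/195)) = -382/(-17/316 - 1*sqrt(2)*4/530*(-1/195)) = -382/(-17/316 - 1*sqrt(2)*4*1/530*(-1/195)) = -382/(-17/316 - 2*sqrt(2)/265*(-1/195)) = -382/(-17/316 + 2*sqrt(2)/51675)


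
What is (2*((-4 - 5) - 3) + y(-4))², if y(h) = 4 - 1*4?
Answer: 576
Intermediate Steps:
y(h) = 0 (y(h) = 4 - 4 = 0)
(2*((-4 - 5) - 3) + y(-4))² = (2*((-4 - 5) - 3) + 0)² = (2*(-9 - 3) + 0)² = (2*(-12) + 0)² = (-24 + 0)² = (-24)² = 576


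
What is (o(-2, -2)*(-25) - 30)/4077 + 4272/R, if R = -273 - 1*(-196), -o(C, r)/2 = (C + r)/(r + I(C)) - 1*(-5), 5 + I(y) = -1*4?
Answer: -17398604/313929 ≈ -55.422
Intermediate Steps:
I(y) = -9 (I(y) = -5 - 1*4 = -5 - 4 = -9)
o(C, r) = -10 - 2*(C + r)/(-9 + r) (o(C, r) = -2*((C + r)/(r - 9) - 1*(-5)) = -2*((C + r)/(-9 + r) + 5) = -2*(5 + (C + r)/(-9 + r)) = -10 - 2*(C + r)/(-9 + r))
R = -77 (R = -273 + 196 = -77)
(o(-2, -2)*(-25) - 30)/4077 + 4272/R = ((2*(45 - 1*(-2) - 6*(-2))/(-9 - 2))*(-25) - 30)/4077 + 4272/(-77) = ((2*(45 + 2 + 12)/(-11))*(-25) - 30)*(1/4077) + 4272*(-1/77) = ((2*(-1/11)*59)*(-25) - 30)*(1/4077) - 4272/77 = (-118/11*(-25) - 30)*(1/4077) - 4272/77 = (2950/11 - 30)*(1/4077) - 4272/77 = (2620/11)*(1/4077) - 4272/77 = 2620/44847 - 4272/77 = -17398604/313929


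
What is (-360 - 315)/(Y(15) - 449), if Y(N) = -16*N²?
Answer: 675/4049 ≈ 0.16671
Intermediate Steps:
(-360 - 315)/(Y(15) - 449) = (-360 - 315)/(-16*15² - 449) = -675/(-16*225 - 449) = -675/(-3600 - 449) = -675/(-4049) = -675*(-1/4049) = 675/4049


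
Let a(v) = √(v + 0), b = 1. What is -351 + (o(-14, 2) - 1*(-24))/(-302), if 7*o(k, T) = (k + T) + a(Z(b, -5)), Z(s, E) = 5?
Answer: -371085/1057 - √5/2114 ≈ -351.07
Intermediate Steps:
a(v) = √v
o(k, T) = T/7 + k/7 + √5/7 (o(k, T) = ((k + T) + √5)/7 = ((T + k) + √5)/7 = (T + k + √5)/7 = T/7 + k/7 + √5/7)
-351 + (o(-14, 2) - 1*(-24))/(-302) = -351 + (((⅐)*2 + (⅐)*(-14) + √5/7) - 1*(-24))/(-302) = -351 + ((2/7 - 2 + √5/7) + 24)*(-1/302) = -351 + ((-12/7 + √5/7) + 24)*(-1/302) = -351 + (156/7 + √5/7)*(-1/302) = -351 + (-78/1057 - √5/2114) = -371085/1057 - √5/2114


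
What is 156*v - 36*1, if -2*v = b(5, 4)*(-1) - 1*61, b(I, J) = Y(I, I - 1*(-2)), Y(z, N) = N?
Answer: 5268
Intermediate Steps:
b(I, J) = 2 + I (b(I, J) = I - 1*(-2) = I + 2 = 2 + I)
v = 34 (v = -((2 + 5)*(-1) - 1*61)/2 = -(7*(-1) - 61)/2 = -(-7 - 61)/2 = -½*(-68) = 34)
156*v - 36*1 = 156*34 - 36*1 = 5304 - 36 = 5268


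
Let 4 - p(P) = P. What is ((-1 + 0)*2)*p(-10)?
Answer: -28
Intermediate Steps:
p(P) = 4 - P
((-1 + 0)*2)*p(-10) = ((-1 + 0)*2)*(4 - 1*(-10)) = (-1*2)*(4 + 10) = -2*14 = -28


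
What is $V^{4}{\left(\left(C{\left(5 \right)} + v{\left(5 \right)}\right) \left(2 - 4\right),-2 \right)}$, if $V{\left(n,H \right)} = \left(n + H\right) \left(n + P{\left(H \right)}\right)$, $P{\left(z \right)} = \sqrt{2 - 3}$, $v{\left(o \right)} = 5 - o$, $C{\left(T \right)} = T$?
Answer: $194939136 - 82114560 i \approx 1.9494 \cdot 10^{8} - 8.2115 \cdot 10^{7} i$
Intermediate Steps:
$P{\left(z \right)} = i$ ($P{\left(z \right)} = \sqrt{-1} = i$)
$V{\left(n,H \right)} = \left(i + n\right) \left(H + n\right)$ ($V{\left(n,H \right)} = \left(n + H\right) \left(n + i\right) = \left(H + n\right) \left(i + n\right) = \left(i + n\right) \left(H + n\right)$)
$V^{4}{\left(\left(C{\left(5 \right)} + v{\left(5 \right)}\right) \left(2 - 4\right),-2 \right)} = \left(\left(\left(5 + \left(5 - 5\right)\right) \left(2 - 4\right)\right)^{2} + i \left(-2\right) + i \left(5 + \left(5 - 5\right)\right) \left(2 - 4\right) - 2 \left(5 + \left(5 - 5\right)\right) \left(2 - 4\right)\right)^{4} = \left(\left(\left(5 + \left(5 - 5\right)\right) \left(-2\right)\right)^{2} - 2 i + i \left(5 + \left(5 - 5\right)\right) \left(-2\right) - 2 \left(5 + \left(5 - 5\right)\right) \left(-2\right)\right)^{4} = \left(\left(\left(5 + 0\right) \left(-2\right)\right)^{2} - 2 i + i \left(5 + 0\right) \left(-2\right) - 2 \left(5 + 0\right) \left(-2\right)\right)^{4} = \left(\left(5 \left(-2\right)\right)^{2} - 2 i + i 5 \left(-2\right) - 2 \cdot 5 \left(-2\right)\right)^{4} = \left(\left(-10\right)^{2} - 2 i + i \left(-10\right) - -20\right)^{4} = \left(100 - 2 i - 10 i + 20\right)^{4} = \left(120 - 12 i\right)^{4}$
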